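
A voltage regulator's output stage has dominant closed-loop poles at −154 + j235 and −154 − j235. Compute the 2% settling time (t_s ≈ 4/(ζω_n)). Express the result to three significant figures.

t_s ≈ 0.0260 s

For poles at −σ ± jω_d, ζω_n = σ = 154, so t_s ≈ 4/σ = 0.0260 s.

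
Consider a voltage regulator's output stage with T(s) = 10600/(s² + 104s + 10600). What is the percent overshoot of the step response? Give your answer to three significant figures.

ω_n = √10600 = 103 rad/s; ζ = 104/(2·103) = 0.505.
%OS = 100 e^{−πζ/√(1−ζ²)} with ζ = 0.505 gives 15.9%.

%OS ≈ 15.9%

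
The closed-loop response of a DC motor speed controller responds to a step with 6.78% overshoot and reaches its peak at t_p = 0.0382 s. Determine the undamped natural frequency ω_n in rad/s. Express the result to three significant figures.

ω_n ≈ 108 rad/s

The overshoot fixes ζ = −ln(OS)/√(π²+ln²(OS)) = 0.651.
t_p = π/ω_d ⇒ ω_d = 82.2 rad/s; then ω_n = ω_d/√(1−ζ²) = 108 rad/s.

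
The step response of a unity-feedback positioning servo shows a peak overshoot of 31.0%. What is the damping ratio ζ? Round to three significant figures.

ζ ≈ 0.349

ζ = −ln(OS)/√(π² + (ln OS)²). With OS = 0.310, ln OS = −1.171 and ζ = 1.171/3.353 = 0.349.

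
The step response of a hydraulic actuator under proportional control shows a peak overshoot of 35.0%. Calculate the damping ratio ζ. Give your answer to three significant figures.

ζ ≈ 0.317

From %OS = 100·exp(−πζ/√(1−ζ²)), invert to get ζ = −ln(OS)/√(π² + ln²(OS)) with OS = 0.350.
−ln 0.350 = 1.050, so ζ = 1.050/√(π² + 1.102) = 0.317.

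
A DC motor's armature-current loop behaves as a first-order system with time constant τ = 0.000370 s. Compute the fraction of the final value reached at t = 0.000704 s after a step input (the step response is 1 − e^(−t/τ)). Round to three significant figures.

y(t)/y_∞ = 1 − e^(−t/τ) = 1 − e^(−0.000704/0.000370) = 1 − e^(−1.90) = 0.851.

y/y_∞ ≈ 0.851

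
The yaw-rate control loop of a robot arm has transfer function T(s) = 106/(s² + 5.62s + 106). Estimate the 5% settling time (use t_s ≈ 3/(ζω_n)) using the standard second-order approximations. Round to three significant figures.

t_s ≈ 1.07 s

Matching coefficients with s² + 2ζω_n s + ω_n² gives ω_n² = 106 ⇒ ω_n = 10.3 rad/s, and ζ = 5.62/(2ω_n) = 0.273.
t_s ≈ 3/(ζω_n) = 3/(0.273·10.3) = 1.07 s.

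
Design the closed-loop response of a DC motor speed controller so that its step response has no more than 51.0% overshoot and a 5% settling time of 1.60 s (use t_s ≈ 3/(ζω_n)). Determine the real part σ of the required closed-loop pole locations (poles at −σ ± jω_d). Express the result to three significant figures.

The settling-time spec alone fixes σ = ζω_n = 3/t_s = 3/1.60 = 1.87.
(Overshoot then fixes ζ = 0.210 and hence ω_d = σ·√(1−ζ²)/ζ = 8.75 rad/s.)

σ ≈ 1.87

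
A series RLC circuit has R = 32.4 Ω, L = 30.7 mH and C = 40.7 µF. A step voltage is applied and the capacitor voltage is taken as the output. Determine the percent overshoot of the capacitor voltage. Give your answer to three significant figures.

%OS ≈ 10.1%

For a series RLC circuit (capacitor voltage as output), ω_n = 1/√(LC) = 1/√(30.7 mH · 40.7 µF) = 895 rad/s.
ζ = (R/2)·√(C/L) = (32.4/2)·√(40.7 µF/30.7 mH) = 0.590.
%OS = 100·exp(−πζ/√(1−ζ²)) = 10.1%.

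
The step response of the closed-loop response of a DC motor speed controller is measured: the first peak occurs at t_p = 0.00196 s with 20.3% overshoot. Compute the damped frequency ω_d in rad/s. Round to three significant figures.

ω_d ≈ 1600 rad/s

t_p = π/ω_d, so ω_d = π/0.00196 = 1600 rad/s.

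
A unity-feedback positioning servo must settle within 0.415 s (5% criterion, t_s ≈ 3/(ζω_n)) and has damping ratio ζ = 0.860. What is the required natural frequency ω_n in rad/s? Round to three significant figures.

ω_n ≈ 8.41 rad/s

Rearranging t_s ≈ 3/(ζω_n) gives ω_n = 3/(ζ·t_s) = 3/(0.860 × 0.415) = 8.41 rad/s.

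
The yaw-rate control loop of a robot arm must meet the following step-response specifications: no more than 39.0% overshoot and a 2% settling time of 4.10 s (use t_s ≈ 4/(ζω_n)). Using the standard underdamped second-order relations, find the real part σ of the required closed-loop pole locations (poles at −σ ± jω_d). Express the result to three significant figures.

σ ≈ 0.976

The settling-time spec alone fixes σ = ζω_n = 4/t_s = 4/4.10 = 0.976.
(Overshoot then fixes ζ = 0.287 and hence ω_d = σ·√(1−ζ²)/ζ = 3.26 rad/s.)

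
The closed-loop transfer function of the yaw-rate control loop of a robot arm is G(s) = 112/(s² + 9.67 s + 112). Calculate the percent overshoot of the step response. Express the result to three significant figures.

ω_n = √112 = 10.6 rad/s; ζ = 9.67/(2·10.6) = 0.457.
%OS = 100·exp(−πζ/√(1−ζ²)) = 19.9%.

%OS ≈ 19.9%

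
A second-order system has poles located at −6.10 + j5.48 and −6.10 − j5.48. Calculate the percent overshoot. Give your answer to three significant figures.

With σ = 6.10, ω_d = 5.48: ω_n = √(σ²+ω_d²) = 8.20 rad/s, ζ = σ/ω_n = 0.744.
%OS = 100 e^{−πζ/√(1−ζ²)} with ζ = 0.744 gives 3.03%.

%OS ≈ 3.03%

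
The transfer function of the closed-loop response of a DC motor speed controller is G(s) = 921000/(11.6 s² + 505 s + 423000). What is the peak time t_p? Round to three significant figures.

t_p ≈ 0.0166 s

Dividing through by 11.6: denominator becomes s² + 43.53 s + 36470.
So ω_n = √36470 = 191 rad/s and ζ = 43.53/(2·191) = 0.114.
ω_d = ω_n√(1−ζ²) = 190 rad/s. t_p = π/ω_d = 0.0166 s.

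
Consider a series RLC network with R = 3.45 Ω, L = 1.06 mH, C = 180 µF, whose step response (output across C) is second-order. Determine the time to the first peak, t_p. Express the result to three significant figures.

For a series RLC circuit (capacitor voltage as output), ω_n = 1/√(LC) = 1/√(1.06 mH · 180 µF) = 2290 rad/s.
ζ = (R/2)·√(C/L) = (3.45/2)·√(180 µF/1.06 mH) = 0.711.
The damped frequency ω_d = ω_n√(1−ζ²) = 1610 rad/s. t_p = π/ω_d = 0.00195 s.

t_p ≈ 0.00195 s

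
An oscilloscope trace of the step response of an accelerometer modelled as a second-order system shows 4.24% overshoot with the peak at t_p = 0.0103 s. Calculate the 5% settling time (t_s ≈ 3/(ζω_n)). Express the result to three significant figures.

From the overshoot, ζ = −ln(OS)/√(π²+ln²(OS)) = 0.709.
t_p = π/ω_d ⇒ ω_d = 305 rad/s; then ω_n = ω_d/√(1−ζ²) = 433 rad/s.
t_s ≈ 3/(ζω_n) = 3/(0.709·433) = 0.00978 s.

t_s ≈ 0.00978 s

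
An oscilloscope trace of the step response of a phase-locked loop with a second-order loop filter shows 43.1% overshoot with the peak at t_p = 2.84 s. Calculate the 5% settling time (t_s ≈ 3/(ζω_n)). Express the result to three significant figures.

t_s ≈ 10.1 s

The overshoot fixes ζ = −ln(OS)/√(π²+ln²(OS)) = 0.259.
From t_p = π/ω_d, ω_d = π/2.84 = 1.11 rad/s, so ω_n = ω_d/√(1−ζ²) = 1.15 rad/s.
t_s ≈ 3/(ζω_n) = 3/(0.259·1.15) = 10.1 s.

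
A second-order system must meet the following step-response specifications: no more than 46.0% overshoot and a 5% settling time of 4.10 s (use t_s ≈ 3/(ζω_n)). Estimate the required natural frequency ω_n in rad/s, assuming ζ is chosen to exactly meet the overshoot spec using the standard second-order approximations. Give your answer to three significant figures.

From %OS = 100·exp(−πζ/√(1−ζ²)), invert to get ζ = −ln(OS)/√(π² + ln²(OS)) with OS = 0.460.
−ln 0.460 = 0.7765, so ζ = 0.7765/√(π² + 0.6030) = 0.240.
Then ω_n = 3/(ζ t_s) = 3/(0.240 × 4.10) = 3.05 rad/s.

ω_n ≈ 3.05 rad/s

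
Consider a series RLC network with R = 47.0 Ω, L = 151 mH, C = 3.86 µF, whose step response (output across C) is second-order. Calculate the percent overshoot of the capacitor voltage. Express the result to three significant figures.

For a series RLC circuit (capacitor voltage as output), ω_n = 1/√(LC) = 1/√(151 mH · 3.86 µF) = 1310 rad/s.
ζ = (R/2)·√(C/L) = (47.0/2)·√(3.86 µF/151 mH) = 0.119.
%OS = 100·exp(−πζ/√(1−ζ²)) = 68.7%.

%OS ≈ 68.7%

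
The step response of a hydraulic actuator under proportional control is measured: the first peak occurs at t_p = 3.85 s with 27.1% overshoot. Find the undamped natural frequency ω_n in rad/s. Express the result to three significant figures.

The overshoot fixes ζ = −ln(OS)/√(π²+ln²(OS)) = 0.384.
From t_p = π/ω_d, ω_d = π/3.85 = 0.816 rad/s, so ω_n = ω_d/√(1−ζ²) = 0.884 rad/s.

ω_n ≈ 0.884 rad/s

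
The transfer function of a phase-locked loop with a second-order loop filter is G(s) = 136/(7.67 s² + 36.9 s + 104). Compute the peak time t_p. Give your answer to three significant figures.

Dividing through by 7.67: denominator becomes s² + 4.811 s + 13.56.
So ω_n = √13.56 = 3.68 rad/s and ζ = 4.811/(2·3.68) = 0.653.
The damped frequency ω_d = ω_n√(1−ζ²) = 2.79 rad/s. t_p = π/ω_d = 1.13 s.

t_p ≈ 1.13 s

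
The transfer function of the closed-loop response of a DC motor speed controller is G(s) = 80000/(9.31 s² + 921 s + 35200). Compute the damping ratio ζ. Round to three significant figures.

Dividing through by 9.31: denominator becomes s² + 98.93 s + 3781.
So ω_n = √3781 = 61.5 rad/s and ζ = 98.93/(2·61.5) = 0.804.

ζ ≈ 0.804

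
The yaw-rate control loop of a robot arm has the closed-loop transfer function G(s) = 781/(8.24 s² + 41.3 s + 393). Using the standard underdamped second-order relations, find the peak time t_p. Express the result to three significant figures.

t_p ≈ 0.488 s

Dividing through by 8.24: denominator becomes s² + 5.012 s + 47.69.
So ω_n = √47.69 = 6.91 rad/s and ζ = 5.012/(2·6.91) = 0.363.
ω_d = ω_n√(1−ζ²) = 6.44 rad/s. t_p = π/ω_d = 0.488 s.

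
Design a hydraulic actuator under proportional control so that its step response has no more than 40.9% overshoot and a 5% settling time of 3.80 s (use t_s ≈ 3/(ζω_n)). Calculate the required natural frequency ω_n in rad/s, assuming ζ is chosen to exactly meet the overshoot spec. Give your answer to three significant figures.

ω_n ≈ 2.88 rad/s

Inverting the overshoot relation: ζ = |ln 0.409|/√(π² + ln²0.409) = 0.274.
From t_s ≈ 3/(ζω_n): ω_n = 3/(ζ·t_s) = 3/(0.274·3.80) = 2.88 rad/s.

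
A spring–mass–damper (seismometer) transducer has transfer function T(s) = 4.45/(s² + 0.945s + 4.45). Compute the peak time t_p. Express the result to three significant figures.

ω_n = √4.45 = 2.11 rad/s; ζ = 0.945/(2·2.11) = 0.224.
ω_d = ω_n√(1−ζ²) = 2.06 rad/s. Then t_p = π/ω_d = 1.53 s.

t_p ≈ 1.53 s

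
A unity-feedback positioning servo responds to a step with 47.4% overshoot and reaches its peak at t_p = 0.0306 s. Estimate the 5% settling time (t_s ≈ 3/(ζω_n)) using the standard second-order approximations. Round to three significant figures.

From the overshoot, ζ = −ln(OS)/√(π²+ln²(OS)) = 0.231.
From t_p = π/ω_d, ω_d = π/0.0306 = 103 rad/s, so ω_n = ω_d/√(1−ζ²) = 106 rad/s.
t_s ≈ 3/(ζω_n) = 3/(0.231·106) = 0.123 s.

t_s ≈ 0.123 s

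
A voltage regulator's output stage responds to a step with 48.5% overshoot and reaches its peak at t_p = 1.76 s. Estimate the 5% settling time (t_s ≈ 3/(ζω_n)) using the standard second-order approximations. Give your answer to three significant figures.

From the overshoot, ζ = −ln(OS)/√(π²+ln²(OS)) = 0.224.
t_p = π/ω_d ⇒ ω_d = 1.78 rad/s; then ω_n = ω_d/√(1−ζ²) = 1.83 rad/s.
t_s ≈ 3/(ζω_n) = 3/(0.224·1.83) = 7.30 s.

t_s ≈ 7.30 s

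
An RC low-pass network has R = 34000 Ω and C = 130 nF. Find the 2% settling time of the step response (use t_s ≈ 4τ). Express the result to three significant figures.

τ = RC = 34000 × 130 nF = 0.00442 s.
t_s ≈ 4τ = 0.0177 s.

t_s ≈ 0.0177 s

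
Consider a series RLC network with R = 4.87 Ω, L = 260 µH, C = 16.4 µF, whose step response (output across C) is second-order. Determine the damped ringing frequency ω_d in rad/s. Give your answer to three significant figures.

For a series RLC circuit (capacitor voltage as output), ω_n = 1/√(LC) = 1/√(260 µH · 16.4 µF) = 15300 rad/s.
ζ = (R/2)·√(C/L) = (4.87/2)·√(16.4 µF/260 µH) = 0.612.
ω_d = 15300·√(1 − 0.612²) = 12100 rad/s.

ω_d ≈ 12100 rad/s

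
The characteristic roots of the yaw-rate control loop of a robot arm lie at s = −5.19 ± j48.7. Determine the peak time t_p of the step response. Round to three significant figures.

t_p ≈ 0.0645 s

t_p = π/ω_d with ω_d = 48.7 (the imaginary part), so t_p = 0.0645 s.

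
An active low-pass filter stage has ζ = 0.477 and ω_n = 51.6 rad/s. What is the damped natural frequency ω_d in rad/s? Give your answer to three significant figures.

ω_d ≈ 45.4 rad/s

ω_d = ω_n√(1−ζ²) = 51.6·√0.772 = 45.4 rad/s.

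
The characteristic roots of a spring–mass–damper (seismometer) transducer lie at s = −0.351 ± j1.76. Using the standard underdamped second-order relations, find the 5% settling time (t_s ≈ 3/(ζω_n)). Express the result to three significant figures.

t_s ≈ 8.55 s

For poles at −σ ± jω_d, ζω_n = σ = 0.351, so t_s ≈ 3/σ = 8.55 s.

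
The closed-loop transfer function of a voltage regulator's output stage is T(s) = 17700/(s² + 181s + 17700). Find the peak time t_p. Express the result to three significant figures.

t_p ≈ 0.0322 s

Comparing the denominator to s² + 2ζω_n s + ω_n²: ω_n = √17700 = 133 rad/s, and 2ζω_n = 181 so ζ = 181/(2·133) = 0.680.
ω_d = ω_n√(1−ζ²) = 97.5 rad/s. Then t_p = π/ω_d = 0.0322 s.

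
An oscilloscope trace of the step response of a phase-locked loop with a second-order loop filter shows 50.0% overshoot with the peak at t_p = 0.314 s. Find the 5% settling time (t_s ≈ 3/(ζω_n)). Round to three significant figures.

t_s ≈ 1.36 s

The overshoot fixes ζ = −ln(OS)/√(π²+ln²(OS)) = 0.215.
t_p = π/ω_d ⇒ ω_d = 10.0 rad/s; then ω_n = ω_d/√(1−ζ²) = 10.2 rad/s.
t_s ≈ 3/(ζω_n) = 3/(0.215·10.2) = 1.36 s.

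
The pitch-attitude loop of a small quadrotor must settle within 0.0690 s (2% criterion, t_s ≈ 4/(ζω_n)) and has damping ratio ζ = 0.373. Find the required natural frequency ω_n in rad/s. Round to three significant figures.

Rearranging t_s ≈ 4/(ζω_n) gives ω_n = 4/(ζ·t_s) = 4/(0.373 × 0.0690) = 155 rad/s.

ω_n ≈ 155 rad/s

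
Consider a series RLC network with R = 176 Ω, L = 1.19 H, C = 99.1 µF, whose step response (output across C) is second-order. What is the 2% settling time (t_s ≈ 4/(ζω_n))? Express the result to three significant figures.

For a series RLC circuit (capacitor voltage as output), ω_n = 1/√(LC) = 1/√(1.19 H · 99.1 µF) = 92.1 rad/s.
ζ = (R/2)·√(C/L) = (176/2)·√(99.1 µF/1.19 H) = 0.803.
t_s ≈ 4/(ζω_n) = 0.0541 s.

t_s ≈ 0.0541 s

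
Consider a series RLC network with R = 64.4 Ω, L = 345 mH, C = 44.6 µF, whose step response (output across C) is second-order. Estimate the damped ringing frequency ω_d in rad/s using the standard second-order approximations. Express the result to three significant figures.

For a series RLC circuit (capacitor voltage as output), ω_n = 1/√(LC) = 1/√(345 mH · 44.6 µF) = 255 rad/s.
ζ = (R/2)·√(C/L) = (64.4/2)·√(44.6 µF/345 mH) = 0.366.
The damped frequency ω_d = ω_n√(1−ζ²) = 237 rad/s.

ω_d ≈ 237 rad/s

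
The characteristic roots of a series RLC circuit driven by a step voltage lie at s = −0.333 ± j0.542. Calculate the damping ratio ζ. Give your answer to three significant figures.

The poles are at −σ ± jω_d with σ = 0.333 and ω_d = 0.542, so ω_n = √(σ²+ω_d²) = 0.636 rad/s and ζ = σ/ω_n = 0.523.

ζ ≈ 0.523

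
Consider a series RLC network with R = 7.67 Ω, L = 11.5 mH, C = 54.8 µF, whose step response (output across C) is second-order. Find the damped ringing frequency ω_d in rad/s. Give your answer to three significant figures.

For a series RLC circuit (capacitor voltage as output), ω_n = 1/√(LC) = 1/√(11.5 mH · 54.8 µF) = 1260 rad/s.
ζ = (R/2)·√(C/L) = (7.67/2)·√(54.8 µF/11.5 mH) = 0.265.
ω_d = 1260·√(1 − 0.265²) = 1210 rad/s.

ω_d ≈ 1210 rad/s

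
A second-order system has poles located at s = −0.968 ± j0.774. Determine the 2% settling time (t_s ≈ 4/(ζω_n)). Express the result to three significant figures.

t_s ≈ 4.13 s

For poles at −σ ± jω_d, ζω_n = σ = 0.968, so t_s ≈ 4/σ = 4.13 s.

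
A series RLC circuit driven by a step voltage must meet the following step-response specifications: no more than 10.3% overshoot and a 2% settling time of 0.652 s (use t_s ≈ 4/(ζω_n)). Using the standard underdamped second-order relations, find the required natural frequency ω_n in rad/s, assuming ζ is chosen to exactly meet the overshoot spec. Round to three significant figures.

From %OS = 100·exp(−πζ/√(1−ζ²)), invert to get ζ = −ln(OS)/√(π² + ln²(OS)) with OS = 0.103.
−ln 0.103 = 2.273, so ζ = 2.273/√(π² + 5.167) = 0.586.
From t_s ≈ 4/(ζω_n): ω_n = 4/(ζ·t_s) = 4/(0.586·0.652) = 10.5 rad/s.

ω_n ≈ 10.5 rad/s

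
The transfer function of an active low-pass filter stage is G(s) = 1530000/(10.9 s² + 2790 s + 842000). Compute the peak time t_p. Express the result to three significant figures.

Dividing through by 10.9: denominator becomes s² + 256.0 s + 77250.
So ω_n = √77250 = 278 rad/s and ζ = 256.0/(2·278) = 0.460.
The damped frequency ω_d = ω_n√(1−ζ²) = 247 rad/s. t_p = π/ω_d = 0.0127 s.

t_p ≈ 0.0127 s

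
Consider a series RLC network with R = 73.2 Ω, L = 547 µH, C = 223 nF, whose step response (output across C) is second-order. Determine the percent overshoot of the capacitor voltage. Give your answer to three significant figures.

%OS ≈ 3.19%

For a series RLC circuit (capacitor voltage as output), ω_n = 1/√(LC) = 1/√(547 µH · 223 nF) = 90500 rad/s.
ζ = (R/2)·√(C/L) = (73.2/2)·√(223 nF/547 µH) = 0.739.
%OS = 100 e^{−πζ/√(1−ζ²)} with ζ = 0.739 gives 3.19%.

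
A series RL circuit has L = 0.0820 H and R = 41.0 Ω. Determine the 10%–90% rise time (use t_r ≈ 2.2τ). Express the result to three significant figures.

τ = L/R = 0.0820/41.0 = 0.00200 s.
t_r ≈ 2.2τ = 0.00440 s.

t_r ≈ 0.00440 s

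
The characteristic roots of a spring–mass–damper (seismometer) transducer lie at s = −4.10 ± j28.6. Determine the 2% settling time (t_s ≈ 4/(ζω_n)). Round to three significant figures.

For poles at −σ ± jω_d, ζω_n = σ = 4.10, so t_s ≈ 4/σ = 0.976 s.

t_s ≈ 0.976 s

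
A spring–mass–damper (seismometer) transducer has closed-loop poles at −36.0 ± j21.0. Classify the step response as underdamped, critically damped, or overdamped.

underdamped

Since the poles form a complex-conjugate pair with nonzero imaginary part, the response is underdamped.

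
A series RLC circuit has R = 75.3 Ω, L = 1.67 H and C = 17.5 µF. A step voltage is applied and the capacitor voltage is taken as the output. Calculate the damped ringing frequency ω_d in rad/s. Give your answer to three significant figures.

For a series RLC circuit (capacitor voltage as output), ω_n = 1/√(LC) = 1/√(1.67 H · 17.5 µF) = 185 rad/s.
ζ = (R/2)·√(C/L) = (75.3/2)·√(17.5 µF/1.67 H) = 0.122.
ω_d = ω_n√(1−ζ²) = 184 rad/s.

ω_d ≈ 184 rad/s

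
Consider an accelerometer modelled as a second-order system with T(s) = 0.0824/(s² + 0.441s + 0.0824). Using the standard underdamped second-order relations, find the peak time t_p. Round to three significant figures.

Comparing the denominator to s² + 2ζω_n s + ω_n²: ω_n = √0.0824 = 0.287 rad/s, and 2ζω_n = 0.441 so ζ = 0.441/(2·0.287) = 0.768.
ω_d = 0.287·√(1 − 0.768²) = 0.184 rad/s. Then t_p = π/ω_d = 17.1 s.

t_p ≈ 17.1 s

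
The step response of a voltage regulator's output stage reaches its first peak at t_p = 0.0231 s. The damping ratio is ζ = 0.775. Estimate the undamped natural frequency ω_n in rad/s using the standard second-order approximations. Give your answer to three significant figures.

Peak time t_p = π/ω_d, so ω_d = π/t_p = π/0.0231 = 136 rad/s.
ω_n = ω_d/√(1−ζ²) = 136/√0.399 = 215 rad/s.

ω_n ≈ 215 rad/s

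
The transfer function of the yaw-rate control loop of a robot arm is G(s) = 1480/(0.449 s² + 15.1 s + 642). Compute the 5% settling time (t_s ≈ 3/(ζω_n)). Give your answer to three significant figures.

t_s ≈ 0.178 s

Dividing through by 0.449: denominator becomes s² + 33.63 s + 1430.
So ω_n = √1430 = 37.8 rad/s and ζ = 33.63/(2·37.8) = 0.445.
t_s ≈ 3/(ζω_n) = 0.178 s.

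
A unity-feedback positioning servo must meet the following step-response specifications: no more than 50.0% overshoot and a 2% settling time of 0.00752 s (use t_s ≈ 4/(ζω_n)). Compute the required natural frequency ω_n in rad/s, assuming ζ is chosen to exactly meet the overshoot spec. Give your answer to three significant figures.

From %OS = 100·exp(−πζ/√(1−ζ²)), invert to get ζ = −ln(OS)/√(π² + ln²(OS)) with OS = 0.500.
−ln 0.500 = 0.6931, so ζ = 0.6931/√(π² + 0.4805) = 0.215.
Then ω_n = 4/(ζ t_s) = 4/(0.215 × 0.00752) = 2470 rad/s.

ω_n ≈ 2470 rad/s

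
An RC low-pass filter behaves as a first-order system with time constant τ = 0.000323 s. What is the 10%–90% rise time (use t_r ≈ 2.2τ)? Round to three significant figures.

t_r ≈ 0.000711 s

t_r ≈ 2.2τ = 0.000711 s.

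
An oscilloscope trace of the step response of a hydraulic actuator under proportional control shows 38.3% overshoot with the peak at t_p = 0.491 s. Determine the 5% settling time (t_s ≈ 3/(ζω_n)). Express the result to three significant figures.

t_s ≈ 1.53 s

ζ from %OS: ζ = |ln 0.383|/√(π²+ln²0.383) = 0.292.
t_p = π/ω_d ⇒ ω_d = 6.40 rad/s; then ω_n = ω_d/√(1−ζ²) = 6.69 rad/s.
t_s ≈ 3/(ζω_n) = 3/(0.292·6.69) = 1.53 s.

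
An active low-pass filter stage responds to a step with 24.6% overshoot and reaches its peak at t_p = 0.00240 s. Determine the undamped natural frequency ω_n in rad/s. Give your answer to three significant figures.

From the overshoot, ζ = −ln(OS)/√(π²+ln²(OS)) = 0.408.
From t_p = π/ω_d, ω_d = π/0.00240 = 1310 rad/s, so ω_n = ω_d/√(1−ζ²) = 1430 rad/s.

ω_n ≈ 1430 rad/s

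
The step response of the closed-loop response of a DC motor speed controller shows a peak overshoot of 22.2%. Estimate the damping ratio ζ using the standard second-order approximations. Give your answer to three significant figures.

Inverting the overshoot relation: ζ = |ln 0.222|/√(π² + ln²0.222) = 0.432.

ζ ≈ 0.432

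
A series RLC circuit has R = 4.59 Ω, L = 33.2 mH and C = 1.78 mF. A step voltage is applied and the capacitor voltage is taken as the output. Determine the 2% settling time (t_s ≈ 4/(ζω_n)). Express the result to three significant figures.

For a series RLC circuit (capacitor voltage as output), ω_n = 1/√(LC) = 1/√(33.2 mH · 1.78 mF) = 130 rad/s.
ζ = (R/2)·√(C/L) = (4.59/2)·√(1.78 mF/33.2 mH) = 0.531.
t_s ≈ 4/(ζω_n) = 0.0579 s.

t_s ≈ 0.0579 s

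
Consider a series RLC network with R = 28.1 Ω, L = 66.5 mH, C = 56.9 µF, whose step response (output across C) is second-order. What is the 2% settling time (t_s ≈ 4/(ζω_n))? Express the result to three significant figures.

t_s ≈ 0.0189 s

For a series RLC circuit (capacitor voltage as output), ω_n = 1/√(LC) = 1/√(66.5 mH · 56.9 µF) = 514 rad/s.
ζ = (R/2)·√(C/L) = (28.1/2)·√(56.9 µF/66.5 mH) = 0.411.
t_s ≈ 4/(ζω_n) = 0.0189 s.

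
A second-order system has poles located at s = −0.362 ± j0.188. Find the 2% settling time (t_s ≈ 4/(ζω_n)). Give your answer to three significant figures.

t_s ≈ 11.0 s

For poles at −σ ± jω_d, ζω_n = σ = 0.362, so t_s ≈ 4/σ = 11.0 s.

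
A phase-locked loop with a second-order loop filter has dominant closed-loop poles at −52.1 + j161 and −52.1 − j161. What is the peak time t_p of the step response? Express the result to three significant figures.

t_p = π/ω_d with ω_d = 161 (the imaginary part), so t_p = 0.0195 s.

t_p ≈ 0.0195 s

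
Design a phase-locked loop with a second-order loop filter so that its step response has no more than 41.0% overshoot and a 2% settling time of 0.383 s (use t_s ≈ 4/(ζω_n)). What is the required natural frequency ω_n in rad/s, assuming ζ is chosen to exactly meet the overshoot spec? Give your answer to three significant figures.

From %OS = 100·exp(−πζ/√(1−ζ²)), invert to get ζ = −ln(OS)/√(π² + ln²(OS)) with OS = 0.410.
−ln 0.410 = 0.8916, so ζ = 0.8916/√(π² + 0.7949) = 0.273.
From t_s ≈ 4/(ζω_n): ω_n = 4/(ζ·t_s) = 4/(0.273·0.383) = 38.3 rad/s.

ω_n ≈ 38.3 rad/s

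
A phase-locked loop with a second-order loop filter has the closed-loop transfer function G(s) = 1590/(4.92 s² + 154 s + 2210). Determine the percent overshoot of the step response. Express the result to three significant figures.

%OS ≈ 3.21%

Dividing through by 4.92: denominator becomes s² + 31.30 s + 449.2.
So ω_n = √449.2 = 21.2 rad/s and ζ = 31.30/(2·21.2) = 0.738.
%OS = 100·exp(−πζ/√(1−ζ²)) = 3.21%.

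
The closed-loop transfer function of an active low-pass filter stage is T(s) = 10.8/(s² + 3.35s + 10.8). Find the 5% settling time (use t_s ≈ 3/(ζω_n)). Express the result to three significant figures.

Matching coefficients with s² + 2ζω_n s + ω_n² gives ω_n² = 10.8 ⇒ ω_n = 3.29 rad/s, and ζ = 3.35/(2ω_n) = 0.510.
t_s ≈ 3/(ζω_n) = 3/(0.510·3.29) = 1.79 s.

t_s ≈ 1.79 s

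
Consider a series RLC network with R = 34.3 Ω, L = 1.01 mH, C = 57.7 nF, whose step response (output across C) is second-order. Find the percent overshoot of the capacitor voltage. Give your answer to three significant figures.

%OS ≈ 66.3%

For a series RLC circuit (capacitor voltage as output), ω_n = 1/√(LC) = 1/√(1.01 mH · 57.7 nF) = 131000 rad/s.
ζ = (R/2)·√(C/L) = (34.3/2)·√(57.7 nF/1.01 mH) = 0.130.
Overshoot: exp(−π·0.130/√(1−0.130²)) = 0.663, i.e. 66.3%.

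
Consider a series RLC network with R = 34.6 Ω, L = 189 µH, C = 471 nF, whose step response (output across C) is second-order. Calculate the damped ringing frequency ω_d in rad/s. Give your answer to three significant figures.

ω_d ≈ 53400 rad/s

For a series RLC circuit (capacitor voltage as output), ω_n = 1/√(LC) = 1/√(189 µH · 471 nF) = 106000 rad/s.
ζ = (R/2)·√(C/L) = (34.6/2)·√(471 nF/189 µH) = 0.864.
The damped frequency ω_d = ω_n√(1−ζ²) = 53400 rad/s.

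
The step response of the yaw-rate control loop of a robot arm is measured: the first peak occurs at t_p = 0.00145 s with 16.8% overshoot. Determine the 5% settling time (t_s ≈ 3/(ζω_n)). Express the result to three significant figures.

t_s ≈ 0.00244 s

ζ from %OS: ζ = |ln 0.168|/√(π²+ln²0.168) = 0.494.
From t_p = π/ω_d, ω_d = π/0.00145 = 2170 rad/s, so ω_n = ω_d/√(1−ζ²) = 2490 rad/s.
t_s ≈ 3/(ζω_n) = 3/(0.494·2490) = 0.00244 s.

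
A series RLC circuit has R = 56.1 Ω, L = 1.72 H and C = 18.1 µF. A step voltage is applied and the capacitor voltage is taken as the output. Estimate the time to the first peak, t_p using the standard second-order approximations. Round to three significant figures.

t_p ≈ 0.0176 s

For a series RLC circuit (capacitor voltage as output), ω_n = 1/√(LC) = 1/√(1.72 H · 18.1 µF) = 179 rad/s.
ζ = (R/2)·√(C/L) = (56.1/2)·√(18.1 µF/1.72 H) = 0.0910.
ω_d = 179·√(1 − 0.0910²) = 178 rad/s. t_p = π/ω_d = 0.0176 s.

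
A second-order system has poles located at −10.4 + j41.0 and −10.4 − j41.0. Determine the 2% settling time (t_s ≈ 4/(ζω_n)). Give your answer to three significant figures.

t_s ≈ 0.385 s

For poles at −σ ± jω_d, ζω_n = σ = 10.4, so t_s ≈ 4/σ = 0.385 s.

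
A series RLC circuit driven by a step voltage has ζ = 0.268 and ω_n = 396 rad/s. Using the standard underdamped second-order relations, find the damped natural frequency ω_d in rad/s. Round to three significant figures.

ω_d ≈ 382 rad/s

ω_d = ω_n√(1−ζ²) = 396·√0.928 = 382 rad/s.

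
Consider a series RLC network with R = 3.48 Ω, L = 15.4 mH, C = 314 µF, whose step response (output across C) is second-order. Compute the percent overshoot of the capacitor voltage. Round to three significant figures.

%OS ≈ 44.7%

For a series RLC circuit (capacitor voltage as output), ω_n = 1/√(LC) = 1/√(15.4 mH · 314 µF) = 455 rad/s.
ζ = (R/2)·√(C/L) = (3.48/2)·√(314 µF/15.4 mH) = 0.248.
%OS = 100 e^{−πζ/√(1−ζ²)} with ζ = 0.248 gives 44.7%.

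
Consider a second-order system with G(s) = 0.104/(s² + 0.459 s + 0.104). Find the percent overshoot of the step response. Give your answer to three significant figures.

%OS ≈ 4.15%

Comparing the denominator to s² + 2ζω_n s + ω_n²: ω_n = √0.104 = 0.322 rad/s, and 2ζω_n = 0.459 so ζ = 0.459/(2·0.322) = 0.712.
Overshoot: exp(−π·0.712/√(1−0.712²)) = 0.0415, i.e. 4.15%.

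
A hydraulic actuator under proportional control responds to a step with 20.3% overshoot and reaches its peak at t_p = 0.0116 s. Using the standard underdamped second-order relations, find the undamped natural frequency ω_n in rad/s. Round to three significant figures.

The overshoot fixes ζ = −ln(OS)/√(π²+ln²(OS)) = 0.453.
From t_p = π/ω_d, ω_d = π/0.0116 = 271 rad/s, so ω_n = ω_d/√(1−ζ²) = 304 rad/s.

ω_n ≈ 304 rad/s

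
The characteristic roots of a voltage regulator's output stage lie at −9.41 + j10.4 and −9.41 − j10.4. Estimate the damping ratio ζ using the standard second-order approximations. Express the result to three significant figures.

ζ ≈ 0.671

|pole| = ω_n = √(9.41² + 10.4²) = 14.0 rad/s; ζ = cos θ = σ/ω_n = 0.671.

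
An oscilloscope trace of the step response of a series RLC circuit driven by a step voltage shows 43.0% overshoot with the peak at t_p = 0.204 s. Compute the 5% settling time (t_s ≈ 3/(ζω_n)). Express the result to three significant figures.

t_s ≈ 0.725 s

The overshoot fixes ζ = −ln(OS)/√(π²+ln²(OS)) = 0.259.
From t_p = π/ω_d, ω_d = π/0.204 = 15.4 rad/s, so ω_n = ω_d/√(1−ζ²) = 15.9 rad/s.
t_s ≈ 3/(ζω_n) = 3/(0.259·15.9) = 0.725 s.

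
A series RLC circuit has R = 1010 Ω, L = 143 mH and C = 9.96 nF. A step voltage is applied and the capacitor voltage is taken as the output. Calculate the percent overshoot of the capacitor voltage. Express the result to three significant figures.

%OS ≈ 65.5%

For a series RLC circuit (capacitor voltage as output), ω_n = 1/√(LC) = 1/√(143 mH · 9.96 nF) = 26500 rad/s.
ζ = (R/2)·√(C/L) = (1010/2)·√(9.96 nF/143 mH) = 0.133.
%OS = 100·exp(−πζ/√(1−ζ²)) = 65.5%.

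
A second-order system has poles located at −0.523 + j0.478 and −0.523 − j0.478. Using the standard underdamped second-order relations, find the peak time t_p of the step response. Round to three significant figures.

t_p ≈ 6.57 s

t_p = π/ω_d with ω_d = 0.478 (the imaginary part), so t_p = 6.57 s.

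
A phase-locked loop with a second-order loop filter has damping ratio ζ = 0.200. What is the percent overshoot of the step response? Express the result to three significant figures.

For an underdamped second-order system, %OS = 100·exp(−πζ/√(1−ζ²)).
πζ/√(1−ζ²) = π·0.200/√(1−0.0400) = 0.6413, so %OS = 100·e^(−0.6413) = 52.7%.

%OS ≈ 52.7%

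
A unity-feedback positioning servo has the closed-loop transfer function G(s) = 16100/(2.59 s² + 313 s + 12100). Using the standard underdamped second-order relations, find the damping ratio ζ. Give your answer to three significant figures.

Dividing through by 2.59: denominator becomes s² + 120.8 s + 4672.
So ω_n = √4672 = 68.4 rad/s and ζ = 120.8/(2·68.4) = 0.884.

ζ ≈ 0.884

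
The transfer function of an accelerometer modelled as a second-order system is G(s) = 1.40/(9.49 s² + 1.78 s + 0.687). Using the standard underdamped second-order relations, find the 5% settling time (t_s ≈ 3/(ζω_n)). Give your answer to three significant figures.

Dividing through by 9.49: denominator becomes s² + 0.1876 s + 0.07239.
So ω_n = √0.07239 = 0.269 rad/s and ζ = 0.1876/(2·0.269) = 0.349.
t_s ≈ 3/(ζω_n) = 32.0 s.

t_s ≈ 32.0 s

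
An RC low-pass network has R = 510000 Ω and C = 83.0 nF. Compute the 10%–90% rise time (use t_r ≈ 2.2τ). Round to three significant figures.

τ = RC = 510000 × 83.0 nF = 0.0423 s.
t_r ≈ 2.2τ = 0.0931 s.

t_r ≈ 0.0931 s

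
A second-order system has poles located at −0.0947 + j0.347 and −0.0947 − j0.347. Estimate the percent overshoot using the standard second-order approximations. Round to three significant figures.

%OS ≈ 42.4%

With σ = 0.0947, ω_d = 0.347: ω_n = √(σ²+ω_d²) = 0.360 rad/s, ζ = σ/ω_n = 0.263.
%OS = 100 e^{−πζ/√(1−ζ²)} with ζ = 0.263 gives 42.4%.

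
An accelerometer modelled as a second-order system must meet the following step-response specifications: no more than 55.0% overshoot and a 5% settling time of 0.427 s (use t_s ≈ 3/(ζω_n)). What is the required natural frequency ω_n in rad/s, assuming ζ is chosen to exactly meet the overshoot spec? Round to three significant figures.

ω_n ≈ 37.6 rad/s

Inverting the overshoot relation: ζ = |ln 0.550|/√(π² + ln²0.550) = 0.187.
Then ω_n = 3/(ζ t_s) = 3/(0.187 × 0.427) = 37.6 rad/s.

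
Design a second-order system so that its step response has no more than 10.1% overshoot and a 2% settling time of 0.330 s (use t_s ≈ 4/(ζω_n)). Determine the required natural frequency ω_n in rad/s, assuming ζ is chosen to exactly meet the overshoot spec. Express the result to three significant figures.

ω_n ≈ 20.6 rad/s

Inverting the overshoot relation: ζ = |ln 0.101|/√(π² + ln²0.101) = 0.589.
Then ω_n = 4/(ζ t_s) = 4/(0.589 × 0.330) = 20.6 rad/s.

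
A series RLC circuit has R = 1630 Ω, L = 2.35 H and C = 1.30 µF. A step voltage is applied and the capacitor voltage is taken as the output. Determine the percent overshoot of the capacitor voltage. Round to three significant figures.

For a series RLC circuit (capacitor voltage as output), ω_n = 1/√(LC) = 1/√(2.35 H · 1.30 µF) = 572 rad/s.
ζ = (R/2)·√(C/L) = (1630/2)·√(1.30 µF/2.35 H) = 0.606.
%OS = 100·exp(−πζ/√(1−ζ²)) = 9.12%.

%OS ≈ 9.12%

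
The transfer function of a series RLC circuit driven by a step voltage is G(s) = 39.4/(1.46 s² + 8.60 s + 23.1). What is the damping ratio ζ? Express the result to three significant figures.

Dividing through by 1.46: denominator becomes s² + 5.890 s + 15.82.
So ω_n = √15.82 = 3.98 rad/s and ζ = 5.890/(2·3.98) = 0.740.

ζ ≈ 0.740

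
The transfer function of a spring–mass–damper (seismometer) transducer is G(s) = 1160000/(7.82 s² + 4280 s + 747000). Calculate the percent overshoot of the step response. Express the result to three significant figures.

Dividing through by 7.82: denominator becomes s² + 547.3 s + 95520.
So ω_n = √95520 = 309 rad/s and ζ = 547.3/(2·309) = 0.885.
%OS = 100 e^{−πζ/√(1−ζ²)} with ζ = 0.885 gives 0.252%.

%OS ≈ 0.252%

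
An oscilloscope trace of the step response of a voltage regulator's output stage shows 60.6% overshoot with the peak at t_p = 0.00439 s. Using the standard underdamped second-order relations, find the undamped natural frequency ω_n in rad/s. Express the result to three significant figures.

From the overshoot, ζ = −ln(OS)/√(π²+ln²(OS)) = 0.157.
t_p = π/ω_d ⇒ ω_d = 716 rad/s; then ω_n = ω_d/√(1−ζ²) = 725 rad/s.

ω_n ≈ 725 rad/s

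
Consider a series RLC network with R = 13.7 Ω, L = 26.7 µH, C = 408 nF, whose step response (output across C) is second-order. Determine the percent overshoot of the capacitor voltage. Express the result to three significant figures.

%OS ≈ 0.673%

For a series RLC circuit (capacitor voltage as output), ω_n = 1/√(LC) = 1/√(26.7 µH · 408 nF) = 303000 rad/s.
ζ = (R/2)·√(C/L) = (13.7/2)·√(408 nF/26.7 µH) = 0.847.
Overshoot: exp(−π·0.847/√(1−0.847²)) = 0.00673, i.e. 0.673%.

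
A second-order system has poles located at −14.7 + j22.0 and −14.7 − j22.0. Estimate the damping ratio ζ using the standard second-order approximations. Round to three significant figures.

ζ ≈ 0.556

|pole| = ω_n = √(14.7² + 22.0²) = 26.5 rad/s; ζ = cos θ = σ/ω_n = 0.556.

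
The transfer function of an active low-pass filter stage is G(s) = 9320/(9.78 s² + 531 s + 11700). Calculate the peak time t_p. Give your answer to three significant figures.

t_p ≈ 0.147 s

Dividing through by 9.78: denominator becomes s² + 54.29 s + 1196.
So ω_n = √1196 = 34.6 rad/s and ζ = 54.29/(2·34.6) = 0.785.
The damped frequency ω_d = ω_n√(1−ζ²) = 21.4 rad/s. t_p = π/ω_d = 0.147 s.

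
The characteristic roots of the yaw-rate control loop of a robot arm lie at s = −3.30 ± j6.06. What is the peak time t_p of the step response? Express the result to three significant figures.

t_p ≈ 0.518 s

t_p = π/ω_d with ω_d = 6.06 (the imaginary part), so t_p = 0.518 s.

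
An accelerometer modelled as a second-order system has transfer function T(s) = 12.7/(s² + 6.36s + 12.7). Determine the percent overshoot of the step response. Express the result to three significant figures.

%OS ≈ 0.201%

Matching coefficients with s² + 2ζω_n s + ω_n² gives ω_n² = 12.7 ⇒ ω_n = 3.56 rad/s, and ζ = 6.36/(2ω_n) = 0.892.
Overshoot: exp(−π·0.892/√(1−0.892²)) = 0.00201, i.e. 0.201%.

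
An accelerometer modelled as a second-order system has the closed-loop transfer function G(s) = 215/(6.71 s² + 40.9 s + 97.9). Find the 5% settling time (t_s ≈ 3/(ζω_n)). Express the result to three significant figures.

t_s ≈ 0.984 s

Dividing through by 6.71: denominator becomes s² + 6.095 s + 14.59.
So ω_n = √14.59 = 3.82 rad/s and ζ = 6.095/(2·3.82) = 0.798.
t_s ≈ 3/(ζω_n) = 0.984 s.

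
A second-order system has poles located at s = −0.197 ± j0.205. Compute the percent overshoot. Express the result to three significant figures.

The poles are at −σ ± jω_d with σ = 0.197 and ω_d = 0.205, so ω_n = √(σ²+ω_d²) = 0.284 rad/s and ζ = σ/ω_n = 0.693.
Overshoot: exp(−π·0.693/√(1−0.693²)) = 0.0489, i.e. 4.89%.

%OS ≈ 4.89%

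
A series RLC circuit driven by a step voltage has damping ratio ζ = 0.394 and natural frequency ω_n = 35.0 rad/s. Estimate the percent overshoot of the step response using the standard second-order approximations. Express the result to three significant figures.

%OS ≈ 26.0%

For an underdamped second-order system, %OS = 100·exp(−πζ/√(1−ζ²)).
πζ/√(1−ζ²) = π·0.394/√(1−0.155) = 1.347, so %OS = 100·e^(−1.347) = 26.0%.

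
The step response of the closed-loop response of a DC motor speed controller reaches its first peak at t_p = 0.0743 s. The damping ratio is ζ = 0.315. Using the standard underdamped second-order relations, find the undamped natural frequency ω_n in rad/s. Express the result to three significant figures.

Peak time t_p = π/ω_d, so ω_d = π/t_p = π/0.0743 = 42.3 rad/s.
ω_n = ω_d/√(1−ζ²) = 42.3/√0.901 = 44.6 rad/s.

ω_n ≈ 44.6 rad/s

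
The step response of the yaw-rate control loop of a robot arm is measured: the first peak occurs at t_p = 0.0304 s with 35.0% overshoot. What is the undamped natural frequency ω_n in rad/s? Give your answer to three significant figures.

The overshoot fixes ζ = −ln(OS)/√(π²+ln²(OS)) = 0.317.
t_p = π/ω_d ⇒ ω_d = 103 rad/s; then ω_n = ω_d/√(1−ζ²) = 109 rad/s.

ω_n ≈ 109 rad/s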